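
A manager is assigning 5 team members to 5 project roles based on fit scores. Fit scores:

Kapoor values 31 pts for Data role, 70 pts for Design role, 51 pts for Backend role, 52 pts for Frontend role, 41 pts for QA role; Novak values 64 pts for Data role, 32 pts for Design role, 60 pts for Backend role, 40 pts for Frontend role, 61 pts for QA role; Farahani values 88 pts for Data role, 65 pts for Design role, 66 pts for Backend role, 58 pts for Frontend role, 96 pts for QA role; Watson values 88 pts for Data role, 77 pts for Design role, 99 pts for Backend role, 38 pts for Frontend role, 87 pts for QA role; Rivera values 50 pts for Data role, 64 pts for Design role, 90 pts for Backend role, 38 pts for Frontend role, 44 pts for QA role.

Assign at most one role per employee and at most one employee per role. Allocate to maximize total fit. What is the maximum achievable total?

Treat this as an assignment problem: match each employee to one role.
Optimal: Kapoor→Design role (70 pts), Novak→Frontend role (40 pts), Farahani→QA role (96 pts), Watson→Data role (88 pts), Rivera→Backend role (90 pts) — total 70+40+96+88+90 = 384 pts.
Row-greedy (each employee in turn takes its best remaining role) gives 367 pts, worse by 17.
Next-best assignment: Kapoor→Frontend role, Novak→Data role, Farahani→QA role, Watson→Design role, Rivera→Backend role = 379 pts.

Max total: 384 pts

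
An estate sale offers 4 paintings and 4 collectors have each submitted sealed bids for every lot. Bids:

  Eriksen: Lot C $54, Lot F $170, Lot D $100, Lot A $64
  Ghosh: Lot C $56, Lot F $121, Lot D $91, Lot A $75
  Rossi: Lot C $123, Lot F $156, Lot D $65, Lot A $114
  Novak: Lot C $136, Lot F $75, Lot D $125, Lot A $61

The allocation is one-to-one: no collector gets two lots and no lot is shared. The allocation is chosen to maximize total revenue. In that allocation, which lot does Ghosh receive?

Treat this as an assignment problem: match each collector to one lot.
Optimal: Eriksen→Lot F ($170), Ghosh→Lot D ($91), Rossi→Lot A ($114), Novak→Lot C ($136) — total 170+91+114+136 = $511.
Row-greedy (each collector in turn takes its best remaining lot) gives $445, worse by 66.
Swapping Ghosh↔Eriksen (Ghosh→Lot F $121, Eriksen→Lot D $100) loses 40.
Checked against all permutations: $511 is optimal.
Ghosh's own top lot is Lot F ($121), but forcing Ghosh→Lot F and reassigning the rest optimally gives only $471 — worse by 40.

Ghosh receives Lot D.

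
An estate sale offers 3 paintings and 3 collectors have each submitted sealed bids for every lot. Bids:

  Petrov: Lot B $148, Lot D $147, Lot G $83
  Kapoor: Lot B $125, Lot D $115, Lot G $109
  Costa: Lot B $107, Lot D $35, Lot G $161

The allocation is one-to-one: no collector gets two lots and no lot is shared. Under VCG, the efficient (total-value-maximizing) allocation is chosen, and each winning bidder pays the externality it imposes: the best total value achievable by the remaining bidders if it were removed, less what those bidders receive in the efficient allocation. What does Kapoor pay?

Efficient allocation: Petrov→Lot D ($147), Kapoor→Lot B ($125), Costa→Lot G ($161); total welfare W = $433.
Kapoor receives Lot B at value $125, so the others get W − 125 = $308.
Without Kapoor: best allocation of the remaining 2 bidders over all 3 lots is Petrov→Lot B ($148), Costa→Lot G ($161), total $309.
VCG payment = (others' best without Kapoor) − (others' welfare with Kapoor) = 309 − 308 = $1.

Kapoor pays $1.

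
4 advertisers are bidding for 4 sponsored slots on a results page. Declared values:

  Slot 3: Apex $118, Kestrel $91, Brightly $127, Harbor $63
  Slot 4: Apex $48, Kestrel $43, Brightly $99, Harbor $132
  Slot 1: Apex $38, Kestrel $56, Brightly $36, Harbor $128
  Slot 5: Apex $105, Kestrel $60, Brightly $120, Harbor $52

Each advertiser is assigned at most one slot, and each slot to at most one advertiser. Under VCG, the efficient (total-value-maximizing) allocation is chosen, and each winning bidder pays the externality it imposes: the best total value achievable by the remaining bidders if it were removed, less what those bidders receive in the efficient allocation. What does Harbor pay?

Harbor pays $1.

Efficient allocation: Apex→Slot 3 ($118), Kestrel→Slot 1 ($56), Brightly→Slot 5 ($120), Harbor→Slot 4 ($132); total welfare W = $426.
Harbor receives Slot 4 at value $132, so the others get W − 132 = $294.
Without Harbor: best allocation of the remaining 3 bidders over all 4 slots is Apex→Slot 5 ($105), Kestrel→Slot 3 ($91), Brightly→Slot 4 ($99), total $295.
VCG payment = (others' best without Harbor) − (others' welfare with Harbor) = 295 − 294 = $1.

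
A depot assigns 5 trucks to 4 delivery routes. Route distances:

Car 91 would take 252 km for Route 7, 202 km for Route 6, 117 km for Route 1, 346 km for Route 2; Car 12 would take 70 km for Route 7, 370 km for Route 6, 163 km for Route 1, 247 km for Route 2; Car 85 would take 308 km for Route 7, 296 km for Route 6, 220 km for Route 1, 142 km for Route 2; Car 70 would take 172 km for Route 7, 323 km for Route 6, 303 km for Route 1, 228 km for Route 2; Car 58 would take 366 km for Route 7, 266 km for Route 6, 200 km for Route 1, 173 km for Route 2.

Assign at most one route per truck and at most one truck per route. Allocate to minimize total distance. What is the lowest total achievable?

This is the linear assignment problem.
Optimal: Car 12→Route 7 (70 km), Car 58→Route 6 (266 km), Car 91→Route 1 (117 km), Car 85→Route 2 (142 km) — total 70+266+117+142 = 595 km.
Row-greedy (each truck in turn takes its cheapest remaining route) gives 652 km, worse by 57.
No other one-to-one assignment undercuts 595 km.

Minimum total: 595 km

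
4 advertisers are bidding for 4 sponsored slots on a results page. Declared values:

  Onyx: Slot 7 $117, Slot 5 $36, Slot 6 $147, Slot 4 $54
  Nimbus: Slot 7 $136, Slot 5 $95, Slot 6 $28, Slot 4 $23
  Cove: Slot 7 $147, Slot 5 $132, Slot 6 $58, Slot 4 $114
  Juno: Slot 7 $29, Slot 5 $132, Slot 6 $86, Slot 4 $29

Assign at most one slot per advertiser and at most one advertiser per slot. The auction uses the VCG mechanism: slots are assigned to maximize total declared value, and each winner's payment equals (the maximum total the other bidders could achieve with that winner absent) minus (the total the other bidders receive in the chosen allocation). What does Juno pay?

Juno pays $18.

Efficient allocation: Onyx→Slot 6 ($147), Nimbus→Slot 7 ($136), Cove→Slot 4 ($114), Juno→Slot 5 ($132); total welfare W = $529.
Juno receives Slot 5 at value $132, so the others get W − 132 = $397.
Without Juno: best allocation of the remaining 3 bidders over all 4 slots is Onyx→Slot 6 ($147), Nimbus→Slot 7 ($136), Cove→Slot 5 ($132), total $415.
VCG payment = (others' best without Juno) − (others' welfare with Juno) = 415 − 397 = $18.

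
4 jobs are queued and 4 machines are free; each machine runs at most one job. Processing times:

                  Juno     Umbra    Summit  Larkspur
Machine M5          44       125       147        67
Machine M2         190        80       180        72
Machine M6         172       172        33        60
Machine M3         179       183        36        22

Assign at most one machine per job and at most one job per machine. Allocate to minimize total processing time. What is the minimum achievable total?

Min total: 179 min

Optimal: Juno→Machine M5 (44 min), Umbra→Machine M2 (80 min), Summit→Machine M6 (33 min), Larkspur→Machine M3 (22 min) — total 44+80+33+22 = 179 min.
Column-greedy (each machine in turn goes to its cheapest remaining job) gives 332 min, worse by 153.
Next-best assignment: Juno→Machine M5, Umbra→Machine M2, Summit→Machine M3, Larkspur→Machine M6 = 220 min.
Every other assignment is strictly worse.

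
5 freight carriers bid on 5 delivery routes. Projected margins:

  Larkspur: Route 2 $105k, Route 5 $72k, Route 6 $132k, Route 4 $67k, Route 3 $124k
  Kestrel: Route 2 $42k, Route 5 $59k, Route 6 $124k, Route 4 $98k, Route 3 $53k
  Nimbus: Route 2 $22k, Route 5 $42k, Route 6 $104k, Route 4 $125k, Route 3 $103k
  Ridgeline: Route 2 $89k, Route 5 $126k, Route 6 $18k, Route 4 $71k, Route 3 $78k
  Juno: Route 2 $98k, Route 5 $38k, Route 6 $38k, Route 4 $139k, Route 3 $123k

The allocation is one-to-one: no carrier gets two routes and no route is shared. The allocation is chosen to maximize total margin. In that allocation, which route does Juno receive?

Juno receives Route 3.

Optimal: Larkspur→Route 2 ($105k), Kestrel→Route 6 ($124k), Nimbus→Route 4 ($125k), Ridgeline→Route 5 ($126k), Juno→Route 3 ($123k) — total 105+124+125+126+123 = $603k.
Row-greedy (each carrier in turn takes its best remaining route) gives $557k, worse by 46.
Juno's own top route is Route 4 ($139k), but forcing Juno→Route 4 and reassigning the rest optimally gives only $597k — worse by 6.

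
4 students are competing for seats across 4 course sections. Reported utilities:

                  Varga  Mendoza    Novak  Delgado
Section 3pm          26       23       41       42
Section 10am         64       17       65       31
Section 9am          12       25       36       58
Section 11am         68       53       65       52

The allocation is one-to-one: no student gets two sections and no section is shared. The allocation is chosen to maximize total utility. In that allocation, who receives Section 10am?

Varga receives Section 10am.

Treat this as an assignment problem: match each student to one section.
Optimal: Varga→Section 10am (64 points), Mendoza→Section 11am (53 points), Novak→Section 3pm (41 points), Delgado→Section 9am (58 points) — total 64+53+41+58 = 216 points.
Max-entry greedy (repeatedly take the single best remaining cell) gives 214 points, worse by 2.
Swapping Mendoza↔Delgado (Mendoza→Section 9am 25 points, Delgado→Section 11am 52 points) loses 34.
No other one-to-one assignment exceeds 216 points.
Varga's own top section is Section 11am (68 points), but forcing Varga→Section 11am and reassigning the rest optimally gives only 214 points — worse by 2.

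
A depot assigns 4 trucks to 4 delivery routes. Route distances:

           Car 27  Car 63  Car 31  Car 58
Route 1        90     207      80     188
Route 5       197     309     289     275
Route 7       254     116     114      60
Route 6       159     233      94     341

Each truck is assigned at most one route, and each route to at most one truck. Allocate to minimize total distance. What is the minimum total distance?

This is a one-to-one assignment (minimum-cost bipartite matching).
Optimal: Car 27→Route 1 (90 km), Car 63→Route 5 (309 km), Car 31→Route 6 (94 km), Car 58→Route 7 (60 km) — total 90+309+94+60 = 553 km.
Column-greedy (each route in turn goes to its cheapest remaining truck) gives 570 km, worse by 17.
Next-best assignment: Car 27→Route 5, Car 63→Route 1, Car 31→Route 6, Car 58→Route 7 = 558 km.
Every other assignment is strictly worse.

Min total: 553 km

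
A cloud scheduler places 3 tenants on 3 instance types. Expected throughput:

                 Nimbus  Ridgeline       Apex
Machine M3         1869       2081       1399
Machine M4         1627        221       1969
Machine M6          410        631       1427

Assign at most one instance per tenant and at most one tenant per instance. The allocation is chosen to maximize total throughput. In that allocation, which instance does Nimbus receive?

Nimbus receives Machine M4.

Optimal: Nimbus→Machine M4 (1627 ops/s), Ridgeline→Machine M3 (2081 ops/s), Apex→Machine M6 (1427 ops/s) — total 1627+2081+1427 = 5135 ops/s.
Next-best assignment: Nimbus→Machine M3, Ridgeline→Machine M6, Apex→Machine M4 = 4469 ops/s.
Nimbus's own top instance is Machine M3 (1869 ops/s), but forcing Nimbus→Machine M3 and reassigning the rest optimally gives only 4469 ops/s — worse by 666.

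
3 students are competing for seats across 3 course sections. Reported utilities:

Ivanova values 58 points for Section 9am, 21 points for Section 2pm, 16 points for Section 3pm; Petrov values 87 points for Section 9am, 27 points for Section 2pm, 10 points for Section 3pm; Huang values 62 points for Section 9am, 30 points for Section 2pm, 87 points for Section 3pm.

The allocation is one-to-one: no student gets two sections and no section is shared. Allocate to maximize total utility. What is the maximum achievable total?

Max total: 195 points

Optimal: Ivanova→Section 2pm (21 points), Petrov→Section 9am (87 points), Huang→Section 3pm (87 points) — total 21+87+87 = 195 points.
Swapping Huang↔Petrov (Huang→Section 9am 62 points, Petrov→Section 3pm 10 points) loses 102.
Every other assignment is strictly worse.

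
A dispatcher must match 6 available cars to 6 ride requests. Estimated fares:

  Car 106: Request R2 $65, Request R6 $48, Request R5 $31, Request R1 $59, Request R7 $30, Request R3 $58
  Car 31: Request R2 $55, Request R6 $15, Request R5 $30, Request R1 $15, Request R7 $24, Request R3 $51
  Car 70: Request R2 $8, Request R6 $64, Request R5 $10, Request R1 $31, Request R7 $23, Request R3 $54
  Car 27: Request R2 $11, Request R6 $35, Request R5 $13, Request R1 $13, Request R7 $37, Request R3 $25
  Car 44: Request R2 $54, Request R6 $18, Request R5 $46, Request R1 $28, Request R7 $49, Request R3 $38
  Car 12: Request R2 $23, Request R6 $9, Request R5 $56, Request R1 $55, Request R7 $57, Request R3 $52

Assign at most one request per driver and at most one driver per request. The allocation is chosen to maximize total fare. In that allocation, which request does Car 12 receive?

Optimal: Car 106→Request R1 ($59), Car 31→Request R3 ($51), Car 70→Request R6 ($64), Car 27→Request R7 ($37), Car 44→Request R2 ($54), Car 12→Request R5 ($56) — total 59+51+64+37+54+56 = $321.
Max-entry greedy (repeatedly take the single best remaining cell) gives $296, worse by 25.
No other one-to-one assignment exceeds $321.
Car 12's own top request is Request R7 ($57), but forcing Car 12→Request R7 and reassigning the rest optimally gives only $306 — worse by 15.

Car 12 receives Request R5.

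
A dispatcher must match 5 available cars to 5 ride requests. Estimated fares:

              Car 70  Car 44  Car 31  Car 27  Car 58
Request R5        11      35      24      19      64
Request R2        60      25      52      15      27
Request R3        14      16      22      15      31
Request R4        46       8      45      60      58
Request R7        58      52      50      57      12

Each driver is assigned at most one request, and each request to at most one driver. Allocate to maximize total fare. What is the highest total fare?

Maximum total: $258

Optimal: Car 70→Request R2 ($60), Car 44→Request R7 ($52), Car 31→Request R3 ($22), Car 27→Request R4 ($60), Car 58→Request R5 ($64) — total 60+52+22+60+64 = $258.
Row-greedy (each driver in turn takes its best remaining request) gives $207, worse by 51.
Next-best assignment: Car 70→Request R2, Car 44→Request R3, Car 31→Request R7, Car 27→Request R4, Car 58→Request R5 = $250.
Checked against all permutations: $258 is optimal.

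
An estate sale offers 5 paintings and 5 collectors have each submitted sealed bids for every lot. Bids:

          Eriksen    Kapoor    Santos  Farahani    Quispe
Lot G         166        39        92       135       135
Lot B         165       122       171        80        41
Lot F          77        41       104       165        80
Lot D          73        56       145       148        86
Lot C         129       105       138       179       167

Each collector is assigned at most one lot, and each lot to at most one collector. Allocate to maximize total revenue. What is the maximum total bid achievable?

This is the linear assignment problem.
Optimal: Eriksen→Lot G ($166), Kapoor→Lot B ($122), Santos→Lot D ($145), Farahani→Lot F ($165), Quispe→Lot C ($167) — total 166+122+145+165+167 = $765.
Max-entry greedy (repeatedly take the single best remaining cell) gives $643, worse by 122.
Next-best assignment: Eriksen→Lot G, Kapoor→Lot D, Santos→Lot B, Farahani→Lot F, Quispe→Lot C = $725.
Swapping Farahani↔Eriksen (Farahani→Lot G $135, Eriksen→Lot F $77) loses 119.

Max total: $765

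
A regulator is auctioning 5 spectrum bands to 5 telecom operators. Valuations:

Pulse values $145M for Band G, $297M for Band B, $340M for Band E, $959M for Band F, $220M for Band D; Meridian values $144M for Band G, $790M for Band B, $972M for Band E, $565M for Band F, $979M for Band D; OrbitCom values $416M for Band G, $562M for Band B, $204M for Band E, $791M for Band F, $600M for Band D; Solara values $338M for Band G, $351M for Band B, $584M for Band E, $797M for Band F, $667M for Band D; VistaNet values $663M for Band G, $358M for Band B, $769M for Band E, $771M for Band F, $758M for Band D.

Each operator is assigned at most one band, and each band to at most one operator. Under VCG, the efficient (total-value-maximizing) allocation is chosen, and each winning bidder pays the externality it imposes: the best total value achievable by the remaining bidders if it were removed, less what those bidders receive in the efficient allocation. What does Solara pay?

Solara pays $113M.

Efficient allocation: Pulse→Band F ($959M), Meridian→Band E ($972M), OrbitCom→Band B ($562M), Solara→Band D ($667M), VistaNet→Band G ($663M); total welfare W = $3823M.
Solara receives Band D at value $667M, so the others get W − 667 = $3156M.
Without Solara: best allocation of the remaining 4 bidders over all 5 bands is Pulse→Band F ($959M), Meridian→Band D ($979M), OrbitCom→Band B ($562M), VistaNet→Band E ($769M), total $3269M.
VCG payment = (others' best without Solara) − (others' welfare with Solara) = 3269 − 3156 = $113M.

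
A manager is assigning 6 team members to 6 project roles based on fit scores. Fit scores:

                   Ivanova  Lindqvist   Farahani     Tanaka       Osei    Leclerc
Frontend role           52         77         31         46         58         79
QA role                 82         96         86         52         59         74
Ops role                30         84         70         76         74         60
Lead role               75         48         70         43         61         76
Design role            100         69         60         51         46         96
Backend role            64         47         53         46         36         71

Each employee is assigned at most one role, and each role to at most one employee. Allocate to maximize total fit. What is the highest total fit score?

Max total: 471 pts

Optimal: Ivanova→Design role (100 pts), Lindqvist→Frontend role (77 pts), Farahani→QA role (86 pts), Tanaka→Ops role (76 pts), Osei→Lead role (61 pts), Leclerc→Backend role (71 pts) — total 100+77+86+76+61+71 = 471 pts.
Row-greedy (each employee in turn takes its best remaining role) gives 444 pts, worse by 27.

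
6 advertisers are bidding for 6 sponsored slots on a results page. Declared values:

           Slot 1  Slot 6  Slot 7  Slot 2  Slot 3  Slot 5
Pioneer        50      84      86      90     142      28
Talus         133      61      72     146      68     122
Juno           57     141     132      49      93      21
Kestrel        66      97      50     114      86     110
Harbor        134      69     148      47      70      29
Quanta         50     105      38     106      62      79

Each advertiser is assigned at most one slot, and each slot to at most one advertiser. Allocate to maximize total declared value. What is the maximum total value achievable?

Maximum total: $780

Optimal: Pioneer→Slot 3 ($142), Talus→Slot 1 ($133), Juno→Slot 6 ($141), Kestrel→Slot 5 ($110), Harbor→Slot 7 ($148), Quanta→Slot 2 ($106) — total 142+133+141+110+148+106 = $780.
Max-entry greedy (repeatedly take the single best remaining cell) gives $737, worse by 43.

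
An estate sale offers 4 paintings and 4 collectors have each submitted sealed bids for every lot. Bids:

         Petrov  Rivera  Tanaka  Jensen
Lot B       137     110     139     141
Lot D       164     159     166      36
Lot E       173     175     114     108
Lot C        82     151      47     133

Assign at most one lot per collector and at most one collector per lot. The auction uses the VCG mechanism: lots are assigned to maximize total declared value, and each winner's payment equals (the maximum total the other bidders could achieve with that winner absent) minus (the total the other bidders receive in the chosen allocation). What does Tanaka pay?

Efficient allocation: Petrov→Lot E ($173), Rivera→Lot C ($151), Tanaka→Lot D ($166), Jensen→Lot B ($141); total welfare W = $631.
Tanaka receives Lot D at value $166, so the others get W − 166 = $465.
Without Tanaka: best allocation of the remaining 3 bidders over all 4 lots is Petrov→Lot D ($164), Rivera→Lot E ($175), Jensen→Lot B ($141), total $480.
VCG payment = (others' best without Tanaka) − (others' welfare with Tanaka) = 480 − 465 = $15.

Tanaka pays $15.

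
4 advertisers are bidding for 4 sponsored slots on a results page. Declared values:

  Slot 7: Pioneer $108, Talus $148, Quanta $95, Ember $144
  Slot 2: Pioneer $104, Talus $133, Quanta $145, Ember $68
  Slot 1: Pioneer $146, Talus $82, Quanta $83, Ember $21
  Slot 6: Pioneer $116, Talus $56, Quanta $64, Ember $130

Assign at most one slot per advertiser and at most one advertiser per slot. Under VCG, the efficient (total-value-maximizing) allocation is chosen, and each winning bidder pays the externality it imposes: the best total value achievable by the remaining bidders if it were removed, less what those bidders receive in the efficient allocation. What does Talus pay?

Efficient allocation: Pioneer→Slot 1 ($146), Talus→Slot 7 ($148), Quanta→Slot 2 ($145), Ember→Slot 6 ($130); total welfare W = $569.
Talus receives Slot 7 at value $148, so the others get W − 148 = $421.
Without Talus: best allocation of the remaining 3 bidders over all 4 slots is Pioneer→Slot 1 ($146), Quanta→Slot 2 ($145), Ember→Slot 7 ($144), total $435.
VCG payment = (others' best without Talus) − (others' welfare with Talus) = 435 − 421 = $14.

Talus pays $14.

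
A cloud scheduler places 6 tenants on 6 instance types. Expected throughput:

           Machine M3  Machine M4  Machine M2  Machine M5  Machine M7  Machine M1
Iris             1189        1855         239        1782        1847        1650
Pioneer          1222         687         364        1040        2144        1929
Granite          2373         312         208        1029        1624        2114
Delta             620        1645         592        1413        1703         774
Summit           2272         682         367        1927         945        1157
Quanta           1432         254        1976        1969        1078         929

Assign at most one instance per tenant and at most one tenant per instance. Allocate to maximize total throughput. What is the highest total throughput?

Max total: 11933 ops/s

Optimal: Iris→Machine M5 (1782 ops/s), Pioneer→Machine M7 (2144 ops/s), Granite→Machine M1 (2114 ops/s), Delta→Machine M4 (1645 ops/s), Summit→Machine M3 (2272 ops/s), Quanta→Machine M2 (1976 ops/s) — total 1782+2144+2114+1645+2272+1976 = 11933 ops/s.
Max-entry greedy (repeatedly take the single best remaining cell) gives 11049 ops/s, worse by 884.
Swapping Quanta↔Summit (Quanta→Machine M3 1432 ops/s, Summit→Machine M2 367 ops/s) loses 2449.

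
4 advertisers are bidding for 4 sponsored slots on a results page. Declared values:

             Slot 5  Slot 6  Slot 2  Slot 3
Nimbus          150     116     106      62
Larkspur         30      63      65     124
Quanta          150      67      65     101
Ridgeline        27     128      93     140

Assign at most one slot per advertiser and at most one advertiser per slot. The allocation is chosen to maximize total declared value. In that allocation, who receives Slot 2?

Nimbus receives Slot 2.

Optimal: Nimbus→Slot 2 ($106), Larkspur→Slot 3 ($124), Quanta→Slot 5 ($150), Ridgeline→Slot 6 ($128) — total 106+124+150+128 = $508.
Swapping Nimbus↔Quanta (Nimbus→Slot 5 $150, Quanta→Slot 2 $65) loses 41.
No other one-to-one assignment exceeds $508.
Nimbus's own top slot is Slot 5 ($150), but forcing Nimbus→Slot 5 and reassigning the rest optimally gives only $467 — worse by 41.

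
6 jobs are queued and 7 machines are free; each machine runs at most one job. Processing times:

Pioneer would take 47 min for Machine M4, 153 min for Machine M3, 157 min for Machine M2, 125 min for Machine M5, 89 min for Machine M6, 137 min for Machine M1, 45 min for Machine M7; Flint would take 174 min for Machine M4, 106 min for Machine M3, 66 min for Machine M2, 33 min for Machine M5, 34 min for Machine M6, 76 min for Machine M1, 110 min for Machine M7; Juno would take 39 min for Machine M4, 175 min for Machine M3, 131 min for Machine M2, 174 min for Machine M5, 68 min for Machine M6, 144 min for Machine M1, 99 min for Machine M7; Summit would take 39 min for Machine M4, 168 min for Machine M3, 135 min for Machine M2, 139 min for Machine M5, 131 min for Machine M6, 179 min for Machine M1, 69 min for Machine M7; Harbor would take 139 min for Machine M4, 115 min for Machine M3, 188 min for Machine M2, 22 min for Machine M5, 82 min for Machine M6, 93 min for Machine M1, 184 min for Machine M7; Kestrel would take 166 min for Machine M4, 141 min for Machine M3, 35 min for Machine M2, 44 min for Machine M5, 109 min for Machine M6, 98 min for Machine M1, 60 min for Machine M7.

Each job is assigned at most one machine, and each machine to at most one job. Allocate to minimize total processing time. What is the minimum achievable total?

Minimum total: 285 min

This is the linear assignment problem.
Optimal: Pioneer→Machine M7 (45 min), Flint→Machine M1 (76 min), Juno→Machine M6 (68 min), Summit→Machine M4 (39 min), Harbor→Machine M5 (22 min), Kestrel→Machine M2 (35 min) — total 45+76+68+39+22+35 = 285 min.
Next-best assignment: Pioneer→Machine M7, Flint→Machine M5, Juno→Machine M6, Summit→Machine M4, Harbor→Machine M1, Kestrel→Machine M2 = 313 min.
Swapping Summit↔Kestrel (Summit→Machine M2 135 min, Kestrel→Machine M4 166 min) adds 227.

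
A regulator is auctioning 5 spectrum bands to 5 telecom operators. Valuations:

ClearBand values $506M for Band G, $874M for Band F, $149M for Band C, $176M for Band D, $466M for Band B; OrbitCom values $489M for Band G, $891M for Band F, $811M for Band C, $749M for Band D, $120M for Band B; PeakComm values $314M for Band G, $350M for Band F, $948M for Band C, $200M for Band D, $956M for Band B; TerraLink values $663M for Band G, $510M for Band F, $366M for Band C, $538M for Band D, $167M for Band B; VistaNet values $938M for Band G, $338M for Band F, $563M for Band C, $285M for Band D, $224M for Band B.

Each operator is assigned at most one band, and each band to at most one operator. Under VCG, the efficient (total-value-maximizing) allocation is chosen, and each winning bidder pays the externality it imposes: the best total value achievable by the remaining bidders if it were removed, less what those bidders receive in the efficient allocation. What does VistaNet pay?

VistaNet pays $125M.

Efficient allocation: ClearBand→Band F ($874M), OrbitCom→Band C ($811M), PeakComm→Band B ($956M), TerraLink→Band D ($538M), VistaNet→Band G ($938M); total welfare W = $4117M.
VistaNet receives Band G at value $938M, so the others get W − 938 = $3179M.
Without VistaNet: best allocation of the remaining 4 bidders over all 5 bands is ClearBand→Band F ($874M), OrbitCom→Band C ($811M), PeakComm→Band B ($956M), TerraLink→Band G ($663M), total $3304M.
VCG payment = (others' best without VistaNet) − (others' welfare with VistaNet) = 3304 − 3179 = $125M.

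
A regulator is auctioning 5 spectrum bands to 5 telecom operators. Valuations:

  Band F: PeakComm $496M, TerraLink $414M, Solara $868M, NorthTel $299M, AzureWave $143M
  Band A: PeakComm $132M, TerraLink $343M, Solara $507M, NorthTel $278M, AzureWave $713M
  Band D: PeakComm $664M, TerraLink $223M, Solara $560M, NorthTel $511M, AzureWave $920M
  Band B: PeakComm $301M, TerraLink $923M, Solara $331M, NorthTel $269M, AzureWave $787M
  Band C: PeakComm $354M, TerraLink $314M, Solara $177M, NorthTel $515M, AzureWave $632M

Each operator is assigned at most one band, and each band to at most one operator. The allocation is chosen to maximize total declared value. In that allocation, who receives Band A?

Optimal: PeakComm→Band D ($664M), TerraLink→Band B ($923M), Solara→Band F ($868M), NorthTel→Band C ($515M), AzureWave→Band A ($713M) — total 664+923+868+515+713 = $3683M.
Max-entry greedy (repeatedly take the single best remaining cell) gives $3358M, worse by 325.
Next-best assignment: PeakComm→Band C, TerraLink→Band B, Solara→Band F, NorthTel→Band D, AzureWave→Band A = $3369M.
Checked against all permutations: $3683M is optimal.
AzureWave's own top band is Band D ($920M), but forcing AzureWave→Band D and reassigning the rest optimally gives only $3361M — worse by 322.

AzureWave receives Band A.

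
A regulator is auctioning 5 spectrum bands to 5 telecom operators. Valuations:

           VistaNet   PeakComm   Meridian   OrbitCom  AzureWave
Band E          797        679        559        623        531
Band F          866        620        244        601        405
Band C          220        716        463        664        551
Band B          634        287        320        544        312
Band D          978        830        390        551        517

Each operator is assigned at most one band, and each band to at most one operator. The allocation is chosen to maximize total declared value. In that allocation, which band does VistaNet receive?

VistaNet receives Band F.

Optimal: VistaNet→Band F ($866M), PeakComm→Band D ($830M), Meridian→Band E ($559M), OrbitCom→Band B ($544M), AzureWave→Band C ($551M) — total 866+830+559+544+551 = $3350M.
Next-best assignment: VistaNet→Band D, PeakComm→Band F, Meridian→Band E, OrbitCom→Band B, AzureWave→Band C = $3252M.
No other one-to-one assignment exceeds $3350M.
VistaNet's own top band is Band D ($978M), but forcing VistaNet→Band D and reassigning the rest optimally gives only $3252M — worse by 98.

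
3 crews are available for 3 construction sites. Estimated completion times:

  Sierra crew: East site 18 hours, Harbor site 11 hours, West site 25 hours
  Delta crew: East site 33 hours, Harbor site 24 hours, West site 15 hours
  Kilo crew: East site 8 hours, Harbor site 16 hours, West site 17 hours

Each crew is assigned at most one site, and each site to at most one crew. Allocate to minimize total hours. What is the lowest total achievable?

Optimal: Sierra crew→Harbor site (11 hours), Delta crew→West site (15 hours), Kilo crew→East site (8 hours) — total 11+15+8 = 34 hours.
Next-best assignment: Sierra crew→East site, Delta crew→West site, Kilo crew→Harbor site = 49 hours.
Swapping Kilo crew↔Sierra crew (Kilo crew→Harbor site 16 hours, Sierra crew→East site 18 hours) adds 15.

Minimum total: 34 hours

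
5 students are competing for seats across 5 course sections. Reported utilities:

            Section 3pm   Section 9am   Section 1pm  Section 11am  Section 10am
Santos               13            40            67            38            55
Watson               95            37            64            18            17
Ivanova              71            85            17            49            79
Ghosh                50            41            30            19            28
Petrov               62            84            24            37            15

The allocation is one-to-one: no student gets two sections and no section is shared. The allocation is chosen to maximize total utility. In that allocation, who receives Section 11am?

Ghosh receives Section 11am.

This is the linear assignment problem.
Optimal: Santos→Section 1pm (67 points), Watson→Section 3pm (95 points), Ivanova→Section 10am (79 points), Ghosh→Section 11am (19 points), Petrov→Section 9am (84 points) — total 67+95+79+19+84 = 344 points.
Max-entry greedy (repeatedly take the single best remaining cell) gives 312 points, worse by 32.
Next-best assignment: Santos→Section 11am, Watson→Section 3pm, Ivanova→Section 10am, Ghosh→Section 1pm, Petrov→Section 9am = 326 points.
Swapping Watson↔Ivanova (Watson→Section 10am 17 points, Ivanova→Section 3pm 71 points) loses 86.
Every other assignment is strictly worse.
Ghosh's own top section is Section 3pm (50 points), but forcing Ghosh→Section 3pm and reassigning the rest optimally gives only 315 points — worse by 29.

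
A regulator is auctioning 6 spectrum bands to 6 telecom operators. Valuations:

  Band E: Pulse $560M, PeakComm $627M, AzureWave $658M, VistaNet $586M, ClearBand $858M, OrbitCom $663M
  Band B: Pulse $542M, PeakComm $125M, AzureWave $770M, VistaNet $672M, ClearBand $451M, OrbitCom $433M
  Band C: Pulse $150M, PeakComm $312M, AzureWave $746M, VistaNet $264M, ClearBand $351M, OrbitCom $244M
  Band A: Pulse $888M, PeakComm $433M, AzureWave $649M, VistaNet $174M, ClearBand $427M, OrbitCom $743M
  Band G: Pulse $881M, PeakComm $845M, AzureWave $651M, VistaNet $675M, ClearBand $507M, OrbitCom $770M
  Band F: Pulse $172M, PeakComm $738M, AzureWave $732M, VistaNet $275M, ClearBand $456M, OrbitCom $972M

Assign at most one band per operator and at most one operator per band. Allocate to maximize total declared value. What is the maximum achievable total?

Max total: $4981M

Treat this as an assignment problem: match each operator to one band.
Optimal: Pulse→Band A ($888M), PeakComm→Band G ($845M), AzureWave→Band C ($746M), VistaNet→Band B ($672M), ClearBand→Band E ($858M), OrbitCom→Band F ($972M) — total 888+845+746+672+858+972 = $4981M.
Row-greedy (each operator in turn takes its best remaining band) gives $3789M, worse by 1192.
Next-best assignment: Pulse→Band A, PeakComm→Band F, AzureWave→Band C, VistaNet→Band B, ClearBand→Band E, OrbitCom→Band G = $4672M.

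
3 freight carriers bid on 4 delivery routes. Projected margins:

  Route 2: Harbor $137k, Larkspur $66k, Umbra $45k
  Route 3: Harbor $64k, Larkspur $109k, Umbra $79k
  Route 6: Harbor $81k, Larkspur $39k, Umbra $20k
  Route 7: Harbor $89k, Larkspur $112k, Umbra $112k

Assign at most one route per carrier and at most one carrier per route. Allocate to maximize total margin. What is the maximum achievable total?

Max total: $358k

Optimal: Harbor→Route 2 ($137k), Larkspur→Route 3 ($109k), Umbra→Route 7 ($112k) — total 137+109+112 = $358k.
Column-greedy (each route in turn goes to its best remaining carrier) gives $266k, worse by 92.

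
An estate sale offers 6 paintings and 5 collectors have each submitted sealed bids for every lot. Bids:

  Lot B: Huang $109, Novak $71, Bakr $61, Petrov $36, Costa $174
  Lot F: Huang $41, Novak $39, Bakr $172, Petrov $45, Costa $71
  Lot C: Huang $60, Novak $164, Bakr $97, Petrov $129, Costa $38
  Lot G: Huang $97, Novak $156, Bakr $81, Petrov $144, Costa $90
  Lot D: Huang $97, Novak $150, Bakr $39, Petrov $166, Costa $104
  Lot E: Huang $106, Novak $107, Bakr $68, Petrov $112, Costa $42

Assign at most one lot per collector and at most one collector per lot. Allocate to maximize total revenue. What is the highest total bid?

Optimal: Huang→Lot E ($106), Novak→Lot C ($164), Bakr→Lot F ($172), Petrov→Lot D ($166), Costa→Lot B ($174) — total 106+164+172+166+174 = $782.
Row-greedy (each collector in turn takes its best remaining lot) gives $701, worse by 81.

Maximum total: $782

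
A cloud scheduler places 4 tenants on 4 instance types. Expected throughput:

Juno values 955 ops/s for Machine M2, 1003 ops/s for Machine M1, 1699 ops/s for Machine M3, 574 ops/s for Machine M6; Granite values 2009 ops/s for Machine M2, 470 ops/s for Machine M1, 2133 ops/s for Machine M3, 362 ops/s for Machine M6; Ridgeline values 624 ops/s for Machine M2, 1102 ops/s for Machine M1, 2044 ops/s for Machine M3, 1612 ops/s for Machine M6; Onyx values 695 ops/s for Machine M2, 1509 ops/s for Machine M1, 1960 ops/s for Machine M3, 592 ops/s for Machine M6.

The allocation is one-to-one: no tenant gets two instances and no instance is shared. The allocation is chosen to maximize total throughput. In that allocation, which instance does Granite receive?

Granite receives Machine M2.

Optimal: Juno→Machine M3 (1699 ops/s), Granite→Machine M2 (2009 ops/s), Ridgeline→Machine M6 (1612 ops/s), Onyx→Machine M1 (1509 ops/s) — total 1699+2009+1612+1509 = 6829 ops/s.
Column-greedy (each instance in turn goes to its best remaining tenant) gives 6136 ops/s, worse by 693.
Granite's own top instance is Machine M3 (2133 ops/s), but forcing Granite→Machine M3 and reassigning the rest optimally gives only 6209 ops/s — worse by 620.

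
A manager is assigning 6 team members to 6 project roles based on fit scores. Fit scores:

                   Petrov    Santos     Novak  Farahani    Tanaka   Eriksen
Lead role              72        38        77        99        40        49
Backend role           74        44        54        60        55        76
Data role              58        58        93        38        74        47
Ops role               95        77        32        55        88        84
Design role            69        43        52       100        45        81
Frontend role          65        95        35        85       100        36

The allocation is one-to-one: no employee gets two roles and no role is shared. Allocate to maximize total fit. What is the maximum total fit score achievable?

Max total: 530 pts

Optimal: Petrov→Backend role (74 pts), Santos→Frontend role (95 pts), Novak→Data role (93 pts), Farahani→Lead role (99 pts), Tanaka→Ops role (88 pts), Eriksen→Design role (81 pts) — total 74+95+93+99+88+81 = 530 pts.
Column-greedy (each role in turn goes to its best remaining employee) gives 503 pts, worse by 27.
Every other assignment is strictly worse.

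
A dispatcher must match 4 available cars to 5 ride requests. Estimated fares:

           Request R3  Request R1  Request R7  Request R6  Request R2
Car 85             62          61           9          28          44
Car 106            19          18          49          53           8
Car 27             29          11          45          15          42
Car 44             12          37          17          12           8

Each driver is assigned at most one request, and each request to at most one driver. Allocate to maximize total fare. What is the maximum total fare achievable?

Max total: $197

Optimal: Car 85→Request R3 ($62), Car 106→Request R6 ($53), Car 27→Request R7 ($45), Car 44→Request R1 ($37) — total 62+53+45+37 = $197.
Column-greedy (each request in turn goes to its best remaining driver) gives $163, worse by 34.
Swapping Car 85↔Car 27 (Car 85→Request R7 $9, Car 27→Request R3 $29) loses 69.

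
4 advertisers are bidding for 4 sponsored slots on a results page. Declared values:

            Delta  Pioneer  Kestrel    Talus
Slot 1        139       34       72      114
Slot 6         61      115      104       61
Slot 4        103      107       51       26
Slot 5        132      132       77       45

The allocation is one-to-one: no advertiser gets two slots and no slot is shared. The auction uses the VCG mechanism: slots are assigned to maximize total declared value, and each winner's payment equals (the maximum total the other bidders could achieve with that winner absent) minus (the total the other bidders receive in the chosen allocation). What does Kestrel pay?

Efficient allocation: Delta→Slot 5 ($132), Pioneer→Slot 4 ($107), Kestrel→Slot 6 ($104), Talus→Slot 1 ($114); total welfare W = $457.
Kestrel receives Slot 6 at value $104, so the others get W − 104 = $353.
Without Kestrel: best allocation of the remaining 3 bidders over all 4 slots is Delta→Slot 5 ($132), Pioneer→Slot 6 ($115), Talus→Slot 1 ($114), total $361.
VCG payment = (others' best without Kestrel) − (others' welfare with Kestrel) = 361 − 353 = $8.

Kestrel pays $8.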